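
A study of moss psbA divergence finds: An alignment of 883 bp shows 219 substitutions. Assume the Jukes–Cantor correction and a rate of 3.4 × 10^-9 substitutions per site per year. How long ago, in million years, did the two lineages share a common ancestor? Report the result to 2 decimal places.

44.28

p = 219/883 ≈ 0.248018.
d = −(3/4) ln(1 − 4p/3) = −0.75 ln(1 − 0.330691) = −0.75 ln(0.669309)
  = −0.75 × (-0.401509) = 0.301132 substitutions/site.
Under a molecular clock d = 2μt, so t = d/(2μ) = 0.301132 / (2 × 3.4 × 10^-9) = 44.28 million years.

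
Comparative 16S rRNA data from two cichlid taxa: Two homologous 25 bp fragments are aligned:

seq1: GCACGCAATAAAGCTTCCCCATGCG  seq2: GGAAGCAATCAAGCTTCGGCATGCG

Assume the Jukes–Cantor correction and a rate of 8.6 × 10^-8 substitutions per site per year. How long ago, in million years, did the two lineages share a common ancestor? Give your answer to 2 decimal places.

The sequences differ at 5 of 25 sites (2, 4, 10, 18, 19), so p = 5/25 = 0.2.
d = −(3/4) ln(1 − 4p/3) = −0.75 ln(1 − 0.266667) = −0.75 ln(0.733333)
  = −0.75 × (-0.310155) = 0.232616 substitutions/site.
Under a molecular clock d = 2μt, so t = d/(2μ) = 0.232616 / (2 × 8.6 × 10^-8) = 1.35 million years.

1.35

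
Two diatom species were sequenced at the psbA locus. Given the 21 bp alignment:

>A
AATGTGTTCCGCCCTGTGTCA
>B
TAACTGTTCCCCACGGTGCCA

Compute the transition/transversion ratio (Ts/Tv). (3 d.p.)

0.167

Transitions are A↔G and C↔T; transversions are all other mismatches.
Transitions: 1. Transversions: 6.
R = 1/6 = 0.166666… ≈ 0.167 (to 3 d.p.).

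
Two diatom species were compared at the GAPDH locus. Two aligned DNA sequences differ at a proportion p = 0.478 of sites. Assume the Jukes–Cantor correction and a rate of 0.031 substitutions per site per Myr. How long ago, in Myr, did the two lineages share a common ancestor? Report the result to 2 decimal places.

d = −(3/4) ln(1 − 4p/3) = −0.75 ln(1 − 0.637333) = −0.75 ln(0.362667)
  = −0.75 × (-1.014270) = 0.760703 substitutions/site.
Under a molecular clock d = 2μt, so t = d/(2μ) = 0.760703 / (2 × 0.031) = 12.27 Myr.

12.27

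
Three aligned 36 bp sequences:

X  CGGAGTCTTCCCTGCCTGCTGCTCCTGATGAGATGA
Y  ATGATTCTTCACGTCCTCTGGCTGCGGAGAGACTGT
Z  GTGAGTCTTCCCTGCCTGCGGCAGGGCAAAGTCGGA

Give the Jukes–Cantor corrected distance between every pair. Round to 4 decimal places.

d(X,Y) = 0.7449, d(X,Z) = 0.5482, d(Y,Z) = 0.5482

X–Y: 17/36 sites differ → p ≈ 0.472222, d = −0.75 ln(1 − 0.629629) = 0.744938 ≈ 0.7449.
X–Z: 14/36 sites differ → p ≈ 0.388889, d = −0.75 ln(1 − 0.518519) = 0.548166 ≈ 0.5482.
Y–Z: 14/36 sites differ → p ≈ 0.388889, d = −0.75 ln(1 − 0.518519) = 0.548166 ≈ 0.5482.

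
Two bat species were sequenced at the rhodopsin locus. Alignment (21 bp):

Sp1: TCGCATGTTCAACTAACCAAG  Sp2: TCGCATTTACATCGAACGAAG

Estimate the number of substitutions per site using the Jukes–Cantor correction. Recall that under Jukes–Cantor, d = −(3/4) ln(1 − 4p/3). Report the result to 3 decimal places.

0.286

The sequences differ at 5 of 21 sites (7, 9, 12, 14, 18), so p = 5/21 ≈ 0.238095.
d = −(3/4) ln(1 − 4p/3) = −0.75 ln(1 − 0.31746) = −0.75 ln(0.68254)
  = −0.75 × (-0.381934) = 0.286451 substitutions/site.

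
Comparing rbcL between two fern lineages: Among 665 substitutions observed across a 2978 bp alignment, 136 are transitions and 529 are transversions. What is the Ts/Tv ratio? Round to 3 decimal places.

R = 136/529 = 0.257088… ≈ 0.257 (to 3 d.p.).

0.257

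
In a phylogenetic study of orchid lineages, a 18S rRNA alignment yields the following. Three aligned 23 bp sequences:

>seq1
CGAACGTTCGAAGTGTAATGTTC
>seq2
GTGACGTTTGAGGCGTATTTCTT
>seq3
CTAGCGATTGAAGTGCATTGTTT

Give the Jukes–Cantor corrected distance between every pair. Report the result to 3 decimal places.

d(seq1,seq2) = 0.650, d(seq1,seq3) = 0.390, d(seq2,seq3) = 0.553

seq1–seq2: 10/23 sites differ → p ≈ 0.434783, d = −0.75 ln(1 − 0.579711) = 0.650110 ≈ 0.650.
seq1–seq3: 7/23 sites differ → p ≈ 0.304348, d = −0.75 ln(1 − 0.405797) = 0.390401 ≈ 0.390.
seq2–seq3: 9/23 sites differ → p ≈ 0.391304, d = −0.75 ln(1 − 0.521739) = 0.553199 ≈ 0.553.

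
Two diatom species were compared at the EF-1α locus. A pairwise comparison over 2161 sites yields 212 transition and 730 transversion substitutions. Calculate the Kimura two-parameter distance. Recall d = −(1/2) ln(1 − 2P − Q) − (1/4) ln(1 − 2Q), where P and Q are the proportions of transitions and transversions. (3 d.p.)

0.663

P = 212/2161 ≈ 0.098103 and Q = 730/2161 ≈ 0.337807.
Under the Kimura two-parameter model, d = −½ ln(1 − 2P − Q) − ¼ ln(1 − 2Q).
1 − 2P − Q = 0.465987, giving −½ ln(0.465987) = 0.381799.
1 − 2Q = 0.324386, giving −¼ ln(0.324386) = 0.281455.
d = 0.381799 + 0.281455 = 0.663254.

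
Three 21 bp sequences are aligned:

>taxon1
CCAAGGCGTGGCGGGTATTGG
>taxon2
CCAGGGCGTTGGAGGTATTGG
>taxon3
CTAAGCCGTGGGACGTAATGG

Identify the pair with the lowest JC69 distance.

taxon1–taxon2: 4/21 differ, p = 0.190, d = 0.220.
taxon1–taxon3: 6/21 differ, p = 0.286, d = 0.360.
taxon2–taxon3: 6/21 differ, p = 0.286, d = 0.360.
The smallest distance is between taxon1 and taxon2.

taxon1 and taxon2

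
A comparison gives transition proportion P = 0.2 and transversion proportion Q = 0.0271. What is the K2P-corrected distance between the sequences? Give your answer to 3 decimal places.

0.292

Under the Kimura two-parameter model, d = −½ ln(1 − 2P − Q) − ¼ ln(1 − 2Q).
1 − 2P − Q = 0.5729, giving −½ ln(0.5729) = 0.278522.
1 − 2Q = 0.9458, giving −¼ ln(0.9458) = 0.013931.
d = 0.278522 + 0.013931 = 0.292453.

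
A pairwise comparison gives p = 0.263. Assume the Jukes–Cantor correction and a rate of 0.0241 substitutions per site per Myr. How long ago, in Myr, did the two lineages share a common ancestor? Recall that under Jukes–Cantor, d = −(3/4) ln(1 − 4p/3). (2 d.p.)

6.72

d = −(3/4) ln(1 − 4p/3) = −0.75 ln(1 − 0.350667) = −0.75 ln(0.649333)
  = −0.75 × (-0.431810) = 0.323858 substitutions/site.
Under a molecular clock d = 2μt, so t = d/(2μ) = 0.323858 / (2 × 0.0241) = 6.72 Myr.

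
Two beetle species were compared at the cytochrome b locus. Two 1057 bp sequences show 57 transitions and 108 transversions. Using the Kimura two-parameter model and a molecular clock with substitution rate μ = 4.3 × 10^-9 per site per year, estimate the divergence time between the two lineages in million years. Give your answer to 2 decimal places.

P = 57/1057 ≈ 0.053926 and Q = 108/1057 ≈ 0.102176.
Under the Kimura two-parameter model, d = −½ ln(1 − 2P − Q) − ¼ ln(1 − 2Q).
1 − 2P − Q = 0.789972, giving −½ ln(0.789972) = 0.117879.
1 − 2Q = 0.795648, giving −¼ ln(0.795648) = 0.057150.
d = 0.117879 + 0.057150 = 0.175029.
Under a molecular clock d = 2μt, so t = d/(2μ) = 0.175029 / (2 × 4.3 × 10^-9) = 20.35 million years.

20.35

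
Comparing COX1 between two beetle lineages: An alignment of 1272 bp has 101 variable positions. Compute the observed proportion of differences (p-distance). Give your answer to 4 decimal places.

0.0794

p = 101/1272 = 0.079402… ≈ 0.0794 (to 4 d.p.).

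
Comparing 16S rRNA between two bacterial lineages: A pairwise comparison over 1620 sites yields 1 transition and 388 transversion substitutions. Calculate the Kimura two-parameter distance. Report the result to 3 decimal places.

0.301

P = 1/1620 ≈ 0.000617 and Q = 388/1620 ≈ 0.239506.
Under the Kimura two-parameter model, d = −½ ln(1 − 2P − Q) − ¼ ln(1 − 2Q).
1 − 2P − Q = 0.75926, giving −½ ln(0.75926) = 0.137706.
1 − 2Q = 0.520988, giving −¼ ln(0.520988) = 0.163007.
d = 0.137706 + 0.163007 = 0.300713.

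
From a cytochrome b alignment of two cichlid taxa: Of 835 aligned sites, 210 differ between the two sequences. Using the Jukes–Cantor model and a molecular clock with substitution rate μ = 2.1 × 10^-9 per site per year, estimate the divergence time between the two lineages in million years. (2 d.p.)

72.94

p = 210/835 ≈ 0.251497.
d = −(3/4) ln(1 − 4p/3) = −0.75 ln(1 − 0.335329) = −0.75 ln(0.664671)
  = −0.75 × (-0.408463) = 0.306347 substitutions/site.
Under a molecular clock d = 2μt, so t = d/(2μ) = 0.306347 / (2 × 2.1 × 10^-9) = 72.94 million years.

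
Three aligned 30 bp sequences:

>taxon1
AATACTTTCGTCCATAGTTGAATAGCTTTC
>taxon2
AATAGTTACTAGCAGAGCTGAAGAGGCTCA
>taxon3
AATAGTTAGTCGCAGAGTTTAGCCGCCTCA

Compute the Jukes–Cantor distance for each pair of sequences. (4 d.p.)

taxon1–taxon2: 12/30 sites differ → p = 0.4, d = −0.75 ln(1 − 0.533333) = 0.571605 ≈ 0.5716.
taxon1–taxon3: 14/30 sites differ → p ≈ 0.466667, d = −0.75 ln(1 − 0.622223) = 0.730088 ≈ 0.7301.
taxon2–taxon3: 8/30 sites differ → p ≈ 0.266667, d = −0.75 ln(1 − 0.355556) = 0.329526 ≈ 0.3295.

d(taxon1,taxon2) = 0.5716, d(taxon1,taxon3) = 0.7301, d(taxon2,taxon3) = 0.3295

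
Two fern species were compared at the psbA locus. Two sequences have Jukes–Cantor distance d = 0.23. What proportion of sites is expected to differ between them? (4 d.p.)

0.1981

p = (3/4)(1 − e^(−4d/3)) = 0.75 × (1 − e^(-0.306667)) = 0.75 × (1 − 0.735896) = 0.198078.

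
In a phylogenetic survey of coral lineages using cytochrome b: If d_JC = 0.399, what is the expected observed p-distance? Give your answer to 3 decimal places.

0.309

p = (3/4)(1 − e^(−4d/3)) = 0.75 × (1 − e^(-0.532)) = 0.75 × (1 − 0.587429) = 0.309428.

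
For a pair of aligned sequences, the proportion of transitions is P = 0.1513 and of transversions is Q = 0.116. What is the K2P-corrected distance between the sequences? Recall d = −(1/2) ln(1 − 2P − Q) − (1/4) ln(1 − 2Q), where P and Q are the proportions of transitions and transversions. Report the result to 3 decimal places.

Under the Kimura two-parameter model, d = −½ ln(1 − 2P − Q) − ¼ ln(1 − 2Q).
1 − 2P − Q = 0.5814, giving −½ ln(0.5814) = 0.271158.
1 − 2Q = 0.768, giving −¼ ln(0.768) = 0.065991.
d = 0.271158 + 0.065991 = 0.337149.

0.337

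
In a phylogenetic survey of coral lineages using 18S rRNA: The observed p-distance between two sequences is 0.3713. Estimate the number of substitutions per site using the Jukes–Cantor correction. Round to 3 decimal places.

0.512

d = −(3/4) ln(1 − 4p/3) = −0.75 ln(1 − 0.495067) = −0.75 ln(0.504933)
  = −0.75 × (-0.683330) = 0.512498 substitutions/site.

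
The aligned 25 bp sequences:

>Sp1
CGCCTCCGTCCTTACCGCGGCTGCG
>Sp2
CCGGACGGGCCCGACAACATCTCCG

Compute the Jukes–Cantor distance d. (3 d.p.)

0.886

The sequences differ at 13 of 25 sites, so p = 13/25 = 0.52.
d = −(3/4) ln(1 − 4p/3) = −0.75 ln(1 − 0.693333) = −0.75 ln(0.306667)
  = −0.75 × (-1.181993) = 0.886495 substitutions/site.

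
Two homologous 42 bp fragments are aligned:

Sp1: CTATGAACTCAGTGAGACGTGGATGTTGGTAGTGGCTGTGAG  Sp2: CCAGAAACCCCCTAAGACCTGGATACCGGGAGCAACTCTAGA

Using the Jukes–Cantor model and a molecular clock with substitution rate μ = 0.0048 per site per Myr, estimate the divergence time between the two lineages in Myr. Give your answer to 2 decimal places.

72.21

The sequences differ at 19 of 42 sites, so p = 19/42 ≈ 0.452381.
d = −(3/4) ln(1 − 4p/3) = −0.75 ln(1 − 0.603175) = −0.75 ln(0.396825)
  = −0.75 × (-0.924260) = 0.693195 substitutions/site.
Under a molecular clock d = 2μt, so t = d/(2μ) = 0.693195 / (2 × 0.0048) = 72.21 Myr.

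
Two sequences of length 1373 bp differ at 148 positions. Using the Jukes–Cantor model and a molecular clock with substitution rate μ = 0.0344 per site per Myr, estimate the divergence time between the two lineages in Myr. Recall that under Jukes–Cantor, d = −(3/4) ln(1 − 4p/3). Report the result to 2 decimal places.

p = 148/1373 ≈ 0.107793.
d = −(3/4) ln(1 − 4p/3) = −0.75 ln(1 − 0.143724) = −0.75 ln(0.856276)
  = −0.75 × (-0.155163) = 0.116372 substitutions/site.
Under a molecular clock d = 2μt, so t = d/(2μ) = 0.116372 / (2 × 0.0344) = 1.69 Myr.

1.69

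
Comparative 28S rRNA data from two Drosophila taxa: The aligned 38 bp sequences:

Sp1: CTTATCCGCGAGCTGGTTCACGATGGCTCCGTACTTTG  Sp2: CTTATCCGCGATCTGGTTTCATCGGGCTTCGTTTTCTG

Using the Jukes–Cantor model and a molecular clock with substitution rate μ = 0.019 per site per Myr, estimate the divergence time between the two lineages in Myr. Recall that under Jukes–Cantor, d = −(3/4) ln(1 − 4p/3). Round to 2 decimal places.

The sequences differ at 11 of 38 sites, so p = 11/38 ≈ 0.289474.
d = −(3/4) ln(1 − 4p/3) = −0.75 ln(1 − 0.385965) = −0.75 ln(0.614035)
  = −0.75 × (-0.487703) = 0.365777 substitutions/site.
Under a molecular clock d = 2μt, so t = d/(2μ) = 0.365777 / (2 × 0.019) = 9.63 Myr.

9.63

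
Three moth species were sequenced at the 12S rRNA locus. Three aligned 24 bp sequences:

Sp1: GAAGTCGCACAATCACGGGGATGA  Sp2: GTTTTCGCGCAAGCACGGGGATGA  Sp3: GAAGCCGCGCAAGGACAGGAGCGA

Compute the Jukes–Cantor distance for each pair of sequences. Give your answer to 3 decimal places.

Sp1–Sp2: 5/24 sites differ → p ≈ 0.208333, d = −0.75 ln(1 − 0.277777) = 0.244066 ≈ 0.244.
Sp1–Sp3: 8/24 sites differ → p ≈ 0.333333, d = −0.75 ln(1 − 0.444444) = 0.440839 ≈ 0.441.
Sp2–Sp3: 9/24 sites differ → p = 0.375, d = −0.75 ln(1 − 0.5) = 0.519860 ≈ 0.520.

d(Sp1,Sp2) = 0.244, d(Sp1,Sp3) = 0.441, d(Sp2,Sp3) = 0.520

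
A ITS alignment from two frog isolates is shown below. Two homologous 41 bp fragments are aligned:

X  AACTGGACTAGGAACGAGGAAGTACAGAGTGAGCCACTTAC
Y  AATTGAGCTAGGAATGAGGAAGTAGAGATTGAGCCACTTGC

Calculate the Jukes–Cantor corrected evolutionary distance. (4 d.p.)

0.1937

The sequences differ at 7 of 41 sites (3, 6, 7, 15, 25, 29, 40), so p = 7/41 ≈ 0.170732.
d = −(3/4) ln(1 − 4p/3) = −0.75 ln(1 − 0.227643) = −0.75 ln(0.772357)
  = −0.75 × (-0.258308) = 0.193731 substitutions/site.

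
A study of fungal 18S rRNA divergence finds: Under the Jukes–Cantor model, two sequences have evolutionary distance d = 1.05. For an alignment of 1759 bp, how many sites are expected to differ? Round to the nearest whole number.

994

Invert JC69: p = (3/4)(1 − e^(−4d/3)) = 0.75 × (1 − e^(-1.4)) = 0.75 × (1 − 0.246597) = 0.565052.
Expected differing sites = pL ≈ 0.565052 × 1759 = 993.926468 ≈ 994.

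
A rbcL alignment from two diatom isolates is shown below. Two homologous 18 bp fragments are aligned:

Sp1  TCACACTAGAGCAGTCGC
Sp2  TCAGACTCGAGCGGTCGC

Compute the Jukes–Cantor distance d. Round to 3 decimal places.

The sequences differ at 3 of 18 sites (4, 8, 13), so p = 3/18 ≈ 0.166667.
d = −(3/4) ln(1 − 4p/3) = −0.75 ln(1 − 0.222223) = −0.75 ln(0.777777)
  = −0.75 × (-0.251315) = 0.188486 substitutions/site.

0.188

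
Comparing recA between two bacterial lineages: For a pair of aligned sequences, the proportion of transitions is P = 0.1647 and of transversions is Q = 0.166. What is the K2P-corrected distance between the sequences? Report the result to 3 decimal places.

Under the Kimura two-parameter model, d = −½ ln(1 − 2P − Q) − ¼ ln(1 − 2Q).
1 − 2P − Q = 0.5046, giving −½ ln(0.5046) = 0.341995.
1 − 2Q = 0.668, giving −¼ ln(0.668) = 0.100867.
d = 0.341995 + 0.100867 = 0.442862.

0.443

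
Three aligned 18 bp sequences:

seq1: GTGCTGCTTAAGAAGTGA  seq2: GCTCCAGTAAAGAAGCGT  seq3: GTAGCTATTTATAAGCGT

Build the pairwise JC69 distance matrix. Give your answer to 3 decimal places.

d(seq1,seq2) = 0.673, d(seq1,seq3) = 0.824, d(seq2,seq3) = 0.673

seq1–seq2: 8/18 sites differ → p ≈ 0.444444, d = −0.75 ln(1 − 0.592592) = 0.673455 ≈ 0.673.
seq1–seq3: 9/18 sites differ → p = 0.5, d = −0.75 ln(1 − 0.666667) = 0.823960 ≈ 0.824.
seq2–seq3: 8/18 sites differ → p ≈ 0.444444, d = −0.75 ln(1 − 0.592592) = 0.673455 ≈ 0.673.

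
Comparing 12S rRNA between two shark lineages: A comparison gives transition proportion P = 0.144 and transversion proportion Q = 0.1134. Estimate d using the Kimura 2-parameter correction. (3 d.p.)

0.321

Under the Kimura two-parameter model, d = −½ ln(1 − 2P − Q) − ¼ ln(1 − 2Q).
1 − 2P − Q = 0.5986, giving −½ ln(0.5986) = 0.256581.
1 − 2Q = 0.7732, giving −¼ ln(0.7732) = 0.064304.
d = 0.256581 + 0.064304 = 0.320885.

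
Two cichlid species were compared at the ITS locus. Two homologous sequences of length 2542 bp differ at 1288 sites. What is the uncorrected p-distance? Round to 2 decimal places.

p = 1288/2542 = 0.506687… ≈ 0.51 (to 2 d.p.).

0.51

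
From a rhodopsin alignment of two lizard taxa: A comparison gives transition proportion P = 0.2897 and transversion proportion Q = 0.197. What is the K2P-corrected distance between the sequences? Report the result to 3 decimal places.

0.874

Under the Kimura two-parameter model, d = −½ ln(1 − 2P − Q) − ¼ ln(1 − 2Q).
1 − 2P − Q = 0.2236, giving −½ ln(0.2236) = 0.748948.
1 − 2Q = 0.606, giving −¼ ln(0.606) = 0.125219.
d = 0.748948 + 0.125219 = 0.874167.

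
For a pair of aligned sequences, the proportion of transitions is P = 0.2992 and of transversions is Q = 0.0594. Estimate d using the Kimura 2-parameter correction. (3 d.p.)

Under the Kimura two-parameter model, d = −½ ln(1 − 2P − Q) − ¼ ln(1 − 2Q).
1 − 2P − Q = 0.3422, giving −½ ln(0.3422) = 0.536180.
1 − 2Q = 0.8812, giving −¼ ln(0.8812) = 0.031618.
d = 0.536180 + 0.031618 = 0.567798.

0.568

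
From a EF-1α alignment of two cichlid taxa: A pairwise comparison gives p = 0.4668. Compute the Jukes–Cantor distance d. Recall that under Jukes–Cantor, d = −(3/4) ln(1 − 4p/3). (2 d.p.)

d = −(3/4) ln(1 − 4p/3) = −0.75 ln(1 − 0.6224) = −0.75 ln(0.3776)
  = −0.75 × (-0.973920) = 0.730440 substitutions/site.

0.73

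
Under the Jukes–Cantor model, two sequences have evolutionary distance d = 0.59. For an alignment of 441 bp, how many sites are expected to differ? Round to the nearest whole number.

180

Invert JC69: p = (3/4)(1 − e^(−4d/3)) = 0.75 × (1 − e^(-0.786667)) = 0.75 × (1 − 0.455360) = 0.408480.
Expected differing sites = pL ≈ 0.408480 × 441 = 180.13968 ≈ 180.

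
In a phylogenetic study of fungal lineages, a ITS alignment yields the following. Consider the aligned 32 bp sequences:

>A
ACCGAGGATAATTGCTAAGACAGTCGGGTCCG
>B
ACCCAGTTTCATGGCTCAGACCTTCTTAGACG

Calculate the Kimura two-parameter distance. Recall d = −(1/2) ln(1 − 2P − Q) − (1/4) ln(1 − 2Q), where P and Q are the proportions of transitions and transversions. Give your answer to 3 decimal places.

0.634

Of 32 sites, 1 differences are transitions and 12 are transversions, so P = 1/32 = 0.03125 and Q = 12/32 = 0.375.
Under the Kimura two-parameter model, d = −½ ln(1 − 2P − Q) − ¼ ln(1 − 2Q).
1 − 2P − Q = 0.5625, giving −½ ln(0.5625) = 0.287682.
1 − 2Q = 0.25, giving −¼ ln(0.25) = 0.346574.
d = 0.287682 + 0.346574 = 0.634256.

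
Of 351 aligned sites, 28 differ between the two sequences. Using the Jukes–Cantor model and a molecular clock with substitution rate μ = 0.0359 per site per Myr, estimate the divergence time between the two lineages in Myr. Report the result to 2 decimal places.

p = 28/351 ≈ 0.079772.
d = −(3/4) ln(1 − 4p/3) = −0.75 ln(1 − 0.106363) = −0.75 ln(0.893637)
  = −0.75 × (-0.112456) = 0.084342 substitutions/site.
Under a molecular clock d = 2μt, so t = d/(2μ) = 0.084342 / (2 × 0.0359) = 1.17 Myr.

1.17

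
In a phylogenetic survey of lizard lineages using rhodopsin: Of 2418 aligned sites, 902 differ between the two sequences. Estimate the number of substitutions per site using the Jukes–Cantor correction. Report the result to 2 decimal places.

0.52

p = 902/2418 ≈ 0.373036.
d = −(3/4) ln(1 − 4p/3) = −0.75 ln(1 − 0.497381) = −0.75 ln(0.502619)
  = −0.75 × (-0.687923) = 0.515942 substitutions/site.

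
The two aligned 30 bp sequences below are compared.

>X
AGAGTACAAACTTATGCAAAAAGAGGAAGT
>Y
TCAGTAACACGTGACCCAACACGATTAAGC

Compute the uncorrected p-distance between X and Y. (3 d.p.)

0.467

The sequences differ at 14 of 30 positions.
p = 14/30 = 0.466666… ≈ 0.467 (to 3 d.p.).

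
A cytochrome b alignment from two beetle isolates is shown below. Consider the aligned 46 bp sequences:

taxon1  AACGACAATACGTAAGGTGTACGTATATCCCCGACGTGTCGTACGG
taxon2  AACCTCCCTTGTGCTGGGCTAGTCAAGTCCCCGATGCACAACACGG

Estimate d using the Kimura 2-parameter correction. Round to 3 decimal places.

Of 46 sites, 8 differences are transitions and 16 are transversions, so P = 8/46 ≈ 0.173913 and Q = 16/46 ≈ 0.347826.
Under the Kimura two-parameter model, d = −½ ln(1 − 2P − Q) − ¼ ln(1 − 2Q).
1 − 2P − Q = 0.304348, giving −½ ln(0.304348) = 0.594792.
1 − 2Q = 0.304348, giving −¼ ln(0.304348) = 0.297396.
d = 0.594792 + 0.297396 = 0.892188.

0.892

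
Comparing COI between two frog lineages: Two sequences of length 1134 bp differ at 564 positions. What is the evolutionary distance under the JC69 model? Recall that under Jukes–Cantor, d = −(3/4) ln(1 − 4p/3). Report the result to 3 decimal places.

p = 564/1134 ≈ 0.497354.
d = −(3/4) ln(1 − 4p/3) = −0.75 ln(1 − 0.663139) = −0.75 ln(0.336861)
  = −0.75 × (-1.088085) = 0.816064 substitutions/site.

0.816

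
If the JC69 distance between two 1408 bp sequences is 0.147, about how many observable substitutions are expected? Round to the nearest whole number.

188

Invert JC69: p = (3/4)(1 − e^(−4d/3)) = 0.75 × (1 − e^(-0.196)) = 0.75 × (1 − 0.822012) = 0.133491.
Expected differing sites = pL ≈ 0.133491 × 1408 = 187.955328 ≈ 188.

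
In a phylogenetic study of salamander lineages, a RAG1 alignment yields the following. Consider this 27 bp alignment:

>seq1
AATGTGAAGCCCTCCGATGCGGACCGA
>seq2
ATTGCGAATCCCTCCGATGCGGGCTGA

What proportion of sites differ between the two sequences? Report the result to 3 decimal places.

The sequences differ at 5 of 27 positions (sites 2, 5, 9, 23, 25).
p = 5/27 = 0.185185… ≈ 0.185 (to 3 d.p.).

0.185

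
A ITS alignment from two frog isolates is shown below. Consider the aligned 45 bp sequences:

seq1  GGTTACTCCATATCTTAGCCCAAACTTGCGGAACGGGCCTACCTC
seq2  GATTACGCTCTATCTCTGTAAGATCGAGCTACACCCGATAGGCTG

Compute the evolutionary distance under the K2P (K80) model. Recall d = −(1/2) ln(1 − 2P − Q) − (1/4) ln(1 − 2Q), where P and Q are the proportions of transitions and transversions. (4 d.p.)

Of 45 sites, 8 differences are transitions and 16 are transversions, so P = 8/45 ≈ 0.177778 and Q = 16/45 ≈ 0.355556.
Under the Kimura two-parameter model, d = −½ ln(1 − 2P − Q) − ¼ ln(1 − 2Q).
1 − 2P − Q = 0.288888, giving −½ ln(0.288888) = 0.620858.
1 − 2Q = 0.288888, giving −¼ ln(0.288888) = 0.310429.
d = 0.620858 + 0.310429 = 0.931287.

0.9313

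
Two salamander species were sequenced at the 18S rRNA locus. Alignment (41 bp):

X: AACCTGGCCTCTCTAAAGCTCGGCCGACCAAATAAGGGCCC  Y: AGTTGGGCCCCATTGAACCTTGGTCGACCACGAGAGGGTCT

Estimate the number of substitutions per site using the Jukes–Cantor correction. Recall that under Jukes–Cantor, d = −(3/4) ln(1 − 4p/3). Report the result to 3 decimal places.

The sequences differ at 17 of 41 sites, so p = 17/41 ≈ 0.414634.
d = −(3/4) ln(1 − 4p/3) = −0.75 ln(1 − 0.552845) = −0.75 ln(0.447155)
  = −0.75 × (-0.804850) = 0.603638 substitutions/site.

0.604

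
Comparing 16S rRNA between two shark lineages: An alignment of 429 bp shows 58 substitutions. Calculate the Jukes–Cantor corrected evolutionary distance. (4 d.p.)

p = 58/429 ≈ 0.135198.
d = −(3/4) ln(1 − 4p/3) = −0.75 ln(1 − 0.180264) = −0.75 ln(0.819736)
  = −0.75 × (-0.198773) = 0.149080 substitutions/site.

0.1491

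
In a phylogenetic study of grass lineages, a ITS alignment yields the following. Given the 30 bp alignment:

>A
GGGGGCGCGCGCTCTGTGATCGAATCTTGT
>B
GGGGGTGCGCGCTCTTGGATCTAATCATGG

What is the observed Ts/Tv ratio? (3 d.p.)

0.200

Transitions are A↔G and C↔T; transversions are all other mismatches.
Transitions: 1. Transversions: 5.
R = 1/5 = 0.200.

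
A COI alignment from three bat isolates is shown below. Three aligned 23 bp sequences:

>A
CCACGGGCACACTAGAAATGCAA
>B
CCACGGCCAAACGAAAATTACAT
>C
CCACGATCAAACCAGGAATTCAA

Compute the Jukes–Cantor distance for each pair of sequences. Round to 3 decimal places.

d(A,B) = 0.390, d(A,C) = 0.321, d(B,C) = 0.467

A–B: 7/23 sites differ → p ≈ 0.304348, d = −0.75 ln(1 − 0.405797) = 0.390401 ≈ 0.390.
A–C: 6/23 sites differ → p ≈ 0.26087, d = −0.75 ln(1 − 0.347827) = 0.320584 ≈ 0.321.
B–C: 8/23 sites differ → p ≈ 0.347826, d = −0.75 ln(1 − 0.463768) = 0.467391 ≈ 0.467.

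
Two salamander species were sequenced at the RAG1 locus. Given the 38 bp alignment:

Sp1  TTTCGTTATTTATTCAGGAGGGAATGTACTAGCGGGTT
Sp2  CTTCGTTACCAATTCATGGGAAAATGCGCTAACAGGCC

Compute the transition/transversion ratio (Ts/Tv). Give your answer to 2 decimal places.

Transitions are A↔G and C↔T; transversions are all other mismatches.
Transitions: 12. Transversions: 2.
R = 12/2 = 6.00.

6.00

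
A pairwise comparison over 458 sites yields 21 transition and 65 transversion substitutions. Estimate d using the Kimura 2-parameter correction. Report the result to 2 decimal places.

P = 21/458 ≈ 0.045852 and Q = 65/458 ≈ 0.141921.
Under the Kimura two-parameter model, d = −½ ln(1 − 2P − Q) − ¼ ln(1 − 2Q).
1 − 2P − Q = 0.766375, giving −½ ln(0.766375) = 0.133042.
1 − 2Q = 0.716158, giving −¼ ln(0.716158) = 0.083464.
d = 0.133042 + 0.083464 = 0.216506.

0.22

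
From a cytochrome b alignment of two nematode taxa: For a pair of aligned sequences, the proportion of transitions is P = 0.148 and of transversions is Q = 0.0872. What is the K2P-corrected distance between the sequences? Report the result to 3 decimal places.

0.290

Under the Kimura two-parameter model, d = −½ ln(1 − 2P − Q) − ¼ ln(1 − 2Q).
1 − 2P − Q = 0.6168, giving −½ ln(0.6168) = 0.241605.
1 − 2Q = 0.8256, giving −¼ ln(0.8256) = 0.047911.
d = 0.241605 + 0.047911 = 0.289516.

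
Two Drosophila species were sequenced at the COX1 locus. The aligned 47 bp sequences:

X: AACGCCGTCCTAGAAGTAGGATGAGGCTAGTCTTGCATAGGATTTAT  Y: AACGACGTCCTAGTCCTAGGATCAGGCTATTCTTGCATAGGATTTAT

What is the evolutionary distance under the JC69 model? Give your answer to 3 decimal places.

The sequences differ at 6 of 47 sites (5, 14, 15, 16, 23, 30), so p = 6/47 ≈ 0.12766.
d = −(3/4) ln(1 − 4p/3) = −0.75 ln(1 − 0.170213) = −0.75 ln(0.829787)
  = −0.75 × (-0.186586) = 0.139940 substitutions/site.

0.140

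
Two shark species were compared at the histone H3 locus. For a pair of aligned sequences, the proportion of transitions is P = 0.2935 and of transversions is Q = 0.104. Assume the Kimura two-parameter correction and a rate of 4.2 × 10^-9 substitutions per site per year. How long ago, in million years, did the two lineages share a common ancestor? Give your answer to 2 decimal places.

76.85

Under the Kimura two-parameter model, d = −½ ln(1 − 2P − Q) − ¼ ln(1 − 2Q).
1 − 2P − Q = 0.309, giving −½ ln(0.309) = 0.587207.
1 − 2Q = 0.792, giving −¼ ln(0.792) = 0.058298.
d = 0.587207 + 0.058298 = 0.645505.
Under a molecular clock d = 2μt, so t = d/(2μ) = 0.645505 / (2 × 4.2 × 10^-9) = 76.85 million years.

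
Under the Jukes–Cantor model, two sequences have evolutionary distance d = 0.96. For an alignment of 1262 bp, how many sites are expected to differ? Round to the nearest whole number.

683

Invert JC69: p = (3/4)(1 − e^(−4d/3)) = 0.75 × (1 − e^(-1.28)) = 0.75 × (1 − 0.278037) = 0.541472.
Expected differing sites = pL ≈ 0.541472 × 1262 = 683.337664 ≈ 683.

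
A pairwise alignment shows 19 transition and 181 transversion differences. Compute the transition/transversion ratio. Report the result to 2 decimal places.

R = 19/181 = 0.104972… ≈ 0.10 (to 2 d.p.).

0.10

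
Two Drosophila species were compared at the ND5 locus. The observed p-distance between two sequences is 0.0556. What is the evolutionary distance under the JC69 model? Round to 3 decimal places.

d = −(3/4) ln(1 − 4p/3) = −0.75 ln(1 − 0.074133) = −0.75 ln(0.925867)
  = −0.75 × (-0.077025) = 0.057769 substitutions/site.

0.058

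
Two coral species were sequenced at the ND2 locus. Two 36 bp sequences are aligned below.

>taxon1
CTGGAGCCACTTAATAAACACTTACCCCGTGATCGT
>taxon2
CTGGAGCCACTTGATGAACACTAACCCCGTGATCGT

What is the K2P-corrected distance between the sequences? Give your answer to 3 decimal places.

Of 36 sites, 2 differences are transitions and 1 are transversions, so P = 2/36 ≈ 0.055556 and Q = 1/36 ≈ 0.027778.
Under the Kimura two-parameter model, d = −½ ln(1 − 2P − Q) − ¼ ln(1 − 2Q).
1 − 2P − Q = 0.86111, giving −½ ln(0.86111) = 0.074767.
1 − 2Q = 0.944444, giving −¼ ln(0.944444) = 0.014290.
d = 0.074767 + 0.014290 = 0.089057.

0.089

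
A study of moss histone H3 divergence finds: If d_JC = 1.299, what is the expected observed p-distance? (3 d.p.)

0.617

p = (3/4)(1 − e^(−4d/3)) = 0.75 × (1 − e^(-1.732)) = 0.75 × (1 − 0.176930) = 0.617303.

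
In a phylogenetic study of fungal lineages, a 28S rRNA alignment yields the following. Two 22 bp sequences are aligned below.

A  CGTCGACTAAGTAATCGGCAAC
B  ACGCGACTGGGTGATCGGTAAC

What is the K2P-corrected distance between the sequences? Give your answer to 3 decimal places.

Of 22 sites, 4 differences are transitions and 3 are transversions, so P = 4/22 ≈ 0.181818 and Q = 3/22 ≈ 0.136364.
Under the Kimura two-parameter model, d = −½ ln(1 − 2P − Q) − ¼ ln(1 − 2Q).
1 − 2P − Q = 0.5, giving −½ ln(0.5) = 0.346574.
1 − 2Q = 0.727272, giving −¼ ln(0.727272) = 0.079614.
d = 0.346574 + 0.079614 = 0.426188.

0.426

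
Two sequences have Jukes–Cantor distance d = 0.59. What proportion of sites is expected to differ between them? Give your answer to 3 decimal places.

p = (3/4)(1 − e^(−4d/3)) = 0.75 × (1 − e^(-0.786667)) = 0.75 × (1 − 0.455360) = 0.408480.

0.408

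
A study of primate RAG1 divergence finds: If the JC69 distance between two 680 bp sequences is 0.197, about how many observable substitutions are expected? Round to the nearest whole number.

Invert JC69: p = (3/4)(1 − e^(−4d/3)) = 0.75 × (1 − e^(-0.262667)) = 0.75 × (1 − 0.768998) = 0.173252.
Expected differing sites = pL ≈ 0.173252 × 680 = 117.81136 ≈ 118.

118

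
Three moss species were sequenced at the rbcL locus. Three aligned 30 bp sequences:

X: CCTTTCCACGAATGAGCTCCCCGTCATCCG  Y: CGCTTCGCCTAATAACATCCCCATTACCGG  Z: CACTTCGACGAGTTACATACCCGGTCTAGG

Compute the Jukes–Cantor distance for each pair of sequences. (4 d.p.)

d(X,Y) = 0.5716, d(X,Z) = 0.6467, d(Y,Z) = 0.5034

X–Y: 12/30 sites differ → p = 0.4, d = −0.75 ln(1 − 0.533333) = 0.571605 ≈ 0.5716.
X–Z: 13/30 sites differ → p ≈ 0.433333, d = −0.75 ln(1 − 0.577777) = 0.646666 ≈ 0.6467.
Y–Z: 11/30 sites differ → p ≈ 0.366667, d = −0.75 ln(1 − 0.488889) = 0.503376 ≈ 0.5034.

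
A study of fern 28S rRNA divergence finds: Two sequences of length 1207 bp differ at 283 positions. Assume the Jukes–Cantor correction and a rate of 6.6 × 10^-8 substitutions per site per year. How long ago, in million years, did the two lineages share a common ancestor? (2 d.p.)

p = 283/1207 ≈ 0.234466.
d = −(3/4) ln(1 − 4p/3) = −0.75 ln(1 − 0.312621) = −0.75 ln(0.687379)
  = −0.75 × (-0.374869) = 0.281152 substitutions/site.
Under a molecular clock d = 2μt, so t = d/(2μ) = 0.281152 / (2 × 6.6 × 10^-8) = 2.13 million years.

2.13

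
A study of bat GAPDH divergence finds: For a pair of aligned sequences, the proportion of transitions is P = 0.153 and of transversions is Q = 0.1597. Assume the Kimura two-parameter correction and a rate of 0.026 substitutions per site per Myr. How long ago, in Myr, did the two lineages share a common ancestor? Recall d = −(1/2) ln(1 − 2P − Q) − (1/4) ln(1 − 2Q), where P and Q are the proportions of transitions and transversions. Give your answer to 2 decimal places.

Under the Kimura two-parameter model, d = −½ ln(1 − 2P − Q) − ¼ ln(1 − 2Q).
1 − 2P − Q = 0.5343, giving −½ ln(0.5343) = 0.313399.
1 − 2Q = 0.6806, giving −¼ ln(0.6806) = 0.096195.
d = 0.313399 + 0.096195 = 0.409594.
Under a molecular clock d = 2μt, so t = d/(2μ) = 0.409594 / (2 × 0.026) = 7.88 Myr.

7.88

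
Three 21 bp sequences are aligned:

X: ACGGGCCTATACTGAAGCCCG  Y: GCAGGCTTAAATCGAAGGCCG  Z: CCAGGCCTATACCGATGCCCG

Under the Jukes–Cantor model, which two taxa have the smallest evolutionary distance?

X–Y: 7/21 differ, p = 0.333, d = 0.441.
X–Z: 4/21 differ, p = 0.190, d = 0.220.
Y–Z: 6/21 differ, p = 0.286, d = 0.360.
The smallest distance is between X and Z.

X and Z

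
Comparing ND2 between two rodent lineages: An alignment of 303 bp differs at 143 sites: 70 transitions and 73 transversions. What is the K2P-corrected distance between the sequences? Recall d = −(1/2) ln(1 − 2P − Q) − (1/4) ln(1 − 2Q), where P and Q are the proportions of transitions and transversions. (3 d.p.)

0.771

P = 70/303 ≈ 0.231023 and Q = 73/303 ≈ 0.240924.
Under the Kimura two-parameter model, d = −½ ln(1 − 2P − Q) − ¼ ln(1 − 2Q).
1 − 2P − Q = 0.29703, giving −½ ln(0.29703) = 0.606961.
1 − 2Q = 0.518152, giving −¼ ln(0.518152) = 0.164372.
d = 0.606961 + 0.164372 = 0.771333.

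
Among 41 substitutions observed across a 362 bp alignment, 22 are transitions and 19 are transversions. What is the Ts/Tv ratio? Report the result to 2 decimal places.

1.16

R = 22/19 = 1.157894… ≈ 1.16 (to 2 d.p.).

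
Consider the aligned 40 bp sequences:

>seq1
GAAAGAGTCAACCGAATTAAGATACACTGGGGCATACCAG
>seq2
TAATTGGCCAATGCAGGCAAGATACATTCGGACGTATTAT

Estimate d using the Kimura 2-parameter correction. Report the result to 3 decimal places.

Of 40 sites, 10 differences are transitions and 8 are transversions, so P = 10/40 = 0.25 and Q = 8/40 = 0.2.
Under the Kimura two-parameter model, d = −½ ln(1 − 2P − Q) − ¼ ln(1 − 2Q).
1 − 2P − Q = 0.3, giving −½ ln(0.3) = 0.601986.
1 − 2Q = 0.6, giving −¼ ln(0.6) = 0.127706.
d = 0.601986 + 0.127706 = 0.729692.

0.730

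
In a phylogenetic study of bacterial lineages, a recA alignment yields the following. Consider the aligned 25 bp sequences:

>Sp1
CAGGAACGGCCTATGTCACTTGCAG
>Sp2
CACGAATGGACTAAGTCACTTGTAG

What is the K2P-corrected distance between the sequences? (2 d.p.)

Of 25 sites, 2 differences are transitions and 3 are transversions, so P = 2/25 = 0.08 and Q = 3/25 = 0.12.
Under the Kimura two-parameter model, d = −½ ln(1 − 2P − Q) − ¼ ln(1 − 2Q).
1 − 2P − Q = 0.72, giving −½ ln(0.72) = 0.164252.
1 − 2Q = 0.76, giving −¼ ln(0.76) = 0.068609.
d = 0.164252 + 0.068609 = 0.232861.

0.23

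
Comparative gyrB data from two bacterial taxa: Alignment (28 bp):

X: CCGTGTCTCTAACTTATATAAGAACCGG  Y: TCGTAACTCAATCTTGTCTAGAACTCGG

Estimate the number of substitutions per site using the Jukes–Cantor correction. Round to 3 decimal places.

0.556

The sequences differ at 11 of 28 sites, so p = 11/28 ≈ 0.392857.
d = −(3/4) ln(1 − 4p/3) = −0.75 ln(1 − 0.523809) = −0.75 ln(0.476191)
  = −0.75 × (-0.741936) = 0.556452 substitutions/site.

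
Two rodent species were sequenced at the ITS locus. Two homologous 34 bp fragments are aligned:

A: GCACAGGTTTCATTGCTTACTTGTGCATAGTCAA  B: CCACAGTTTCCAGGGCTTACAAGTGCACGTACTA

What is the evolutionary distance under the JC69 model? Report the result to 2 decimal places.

The sequences differ at 12 of 34 sites, so p = 12/34 ≈ 0.352941.
d = −(3/4) ln(1 − 4p/3) = −0.75 ln(1 − 0.470588) = −0.75 ln(0.529412)
  = −0.75 × (-0.635988) = 0.476991 substitutions/site.

0.48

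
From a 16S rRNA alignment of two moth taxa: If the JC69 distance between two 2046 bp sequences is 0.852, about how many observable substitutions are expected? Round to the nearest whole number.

Invert JC69: p = (3/4)(1 − e^(−4d/3)) = 0.75 × (1 − e^(-1.136)) = 0.75 × (1 − 0.321101) = 0.509174.
Expected differing sites = pL ≈ 0.509174 × 2046 = 1041.770004 ≈ 1042.

1042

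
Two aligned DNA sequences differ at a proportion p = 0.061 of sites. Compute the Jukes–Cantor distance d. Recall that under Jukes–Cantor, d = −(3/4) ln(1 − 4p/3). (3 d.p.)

0.064

d = −(3/4) ln(1 − 4p/3) = −0.75 ln(1 − 0.081333) = −0.75 ln(0.918667)
  = −0.75 × (-0.084832) = 0.063624 substitutions/site.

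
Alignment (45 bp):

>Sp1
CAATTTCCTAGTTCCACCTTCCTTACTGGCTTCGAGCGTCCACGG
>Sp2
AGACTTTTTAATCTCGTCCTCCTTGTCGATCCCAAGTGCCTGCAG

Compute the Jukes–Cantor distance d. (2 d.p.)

0.93

The sequences differ at 24 of 45 sites, so p = 24/45 ≈ 0.533333.
d = −(3/4) ln(1 − 4p/3) = −0.75 ln(1 − 0.711111) = −0.75 ln(0.288889)
  = −0.75 × (-1.241713) = 0.931285 substitutions/site.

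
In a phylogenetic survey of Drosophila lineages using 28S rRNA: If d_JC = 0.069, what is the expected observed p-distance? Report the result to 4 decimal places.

p = (3/4)(1 − e^(−4d/3)) = 0.75 × (1 − e^(-0.092)) = 0.75 × (1 − 0.912105) = 0.065921.

0.0659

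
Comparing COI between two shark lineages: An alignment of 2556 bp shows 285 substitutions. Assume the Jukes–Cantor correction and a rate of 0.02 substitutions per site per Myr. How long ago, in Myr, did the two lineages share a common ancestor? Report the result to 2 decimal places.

p = 285/2556 ≈ 0.111502.
d = −(3/4) ln(1 − 4p/3) = −0.75 ln(1 − 0.148669) = −0.75 ln(0.851331)
  = −0.75 × (-0.160954) = 0.120716 substitutions/site.
Under a molecular clock d = 2μt, so t = d/(2μ) = 0.120716 / (2 × 0.02) = 3.02 Myr.

3.02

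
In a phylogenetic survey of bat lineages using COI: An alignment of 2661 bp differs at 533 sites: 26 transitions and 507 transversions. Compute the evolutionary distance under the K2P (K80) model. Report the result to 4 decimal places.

0.2378

P = 26/2661 ≈ 0.009771 and Q = 507/2661 ≈ 0.19053.
Under the Kimura two-parameter model, d = −½ ln(1 − 2P − Q) − ¼ ln(1 − 2Q).
1 − 2P − Q = 0.789928, giving −½ ln(0.789928) = 0.117907.
1 − 2Q = 0.61894, giving −¼ ln(0.61894) = 0.119937.
d = 0.117907 + 0.119937 = 0.237844.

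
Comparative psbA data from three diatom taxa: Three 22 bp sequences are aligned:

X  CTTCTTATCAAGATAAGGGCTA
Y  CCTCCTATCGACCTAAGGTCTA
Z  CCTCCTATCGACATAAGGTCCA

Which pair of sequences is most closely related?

X–Y: 6/22 differ, p = 0.273, d = 0.339.
X–Z: 6/22 differ, p = 0.273, d = 0.339.
Y–Z: 2/22 differ, p = 0.091, d = 0.097.
The smallest distance is between Y and Z.

Y and Z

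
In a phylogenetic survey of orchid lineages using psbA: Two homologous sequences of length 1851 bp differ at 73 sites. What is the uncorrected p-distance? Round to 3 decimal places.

0.039

p = 73/1851 = 0.039438… ≈ 0.039 (to 3 d.p.).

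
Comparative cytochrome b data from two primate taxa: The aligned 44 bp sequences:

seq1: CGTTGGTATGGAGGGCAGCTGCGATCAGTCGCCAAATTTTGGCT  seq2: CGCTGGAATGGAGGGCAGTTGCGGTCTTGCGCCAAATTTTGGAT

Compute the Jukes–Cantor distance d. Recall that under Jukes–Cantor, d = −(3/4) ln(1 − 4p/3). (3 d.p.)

The sequences differ at 8 of 44 sites (3, 7, 19, 24, 27, 28, 29, 43), so p = 8/44 ≈ 0.181818.
d = −(3/4) ln(1 − 4p/3) = −0.75 ln(1 − 0.242424) = −0.75 ln(0.757576)
  = −0.75 × (-0.277631) = 0.208223 substitutions/site.

0.208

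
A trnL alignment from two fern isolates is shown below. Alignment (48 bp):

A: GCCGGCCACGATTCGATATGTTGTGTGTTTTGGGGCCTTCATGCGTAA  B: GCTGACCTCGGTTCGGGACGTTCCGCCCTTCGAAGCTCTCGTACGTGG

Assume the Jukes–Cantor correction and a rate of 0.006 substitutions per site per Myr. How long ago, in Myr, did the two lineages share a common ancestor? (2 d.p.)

The sequences differ at 21 of 48 sites, so p = 21/48 = 0.4375.
d = −(3/4) ln(1 − 4p/3) = −0.75 ln(1 − 0.583333) = −0.75 ln(0.416667)
  = −0.75 × (-0.875468) = 0.656601 substitutions/site.
Under a molecular clock d = 2μt, so t = d/(2μ) = 0.656601 / (2 × 0.006) = 54.72 Myr.

54.72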